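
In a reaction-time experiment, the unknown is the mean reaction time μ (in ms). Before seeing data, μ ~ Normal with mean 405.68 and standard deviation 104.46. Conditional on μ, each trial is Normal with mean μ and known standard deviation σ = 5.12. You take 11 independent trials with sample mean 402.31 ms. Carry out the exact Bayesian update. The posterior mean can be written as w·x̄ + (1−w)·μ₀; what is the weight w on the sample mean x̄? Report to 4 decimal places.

For Normal data with known variance σ², a Normal(μ₀, σ₀²) prior on μ is conjugate. Posterior precision = 1/σ₀² + n/σ²; posterior mean is the precision-weighted average of μ₀ and x̄.
σ₀² = 104.46² = 10911.8916, σ² = 5.12² = 26.2144. Prior precision 1/σ₀² = 1/10911.8916; data precision n/σ² = 11/26.2144.
w = (n/σ²)/(1/σ₀² + n/σ²) = n·σ₀²/(σ² + n·σ₀²) = 11·10911.8916/(26.2144 + 11·10911.8916) = 120030.8076/120057.022 = 0.9998.

0.9998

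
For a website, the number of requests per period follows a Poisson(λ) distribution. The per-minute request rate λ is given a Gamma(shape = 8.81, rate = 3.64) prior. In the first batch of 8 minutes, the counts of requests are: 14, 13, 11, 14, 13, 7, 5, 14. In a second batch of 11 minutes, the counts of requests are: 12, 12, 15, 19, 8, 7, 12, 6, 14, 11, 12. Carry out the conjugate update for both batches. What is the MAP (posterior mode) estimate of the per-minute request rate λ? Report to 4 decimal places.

10.0181

With a Gamma(shape α, rate β) prior, the Poisson likelihood is conjugate: the posterior is Gamma(α + ΣXᵢ, β + n).
Batch 1: sum of counts S = 91 over n = 8 minutes.
After batch 1: Gamma(α+S, β+n) = Gamma(8.81+91, 3.64+8) = Gamma(99.81, 11.64).
Batch 2: sum of counts S = 128 over n = 11 minutes.
After batch 2: Gamma(α+S, β+n) = Gamma(99.81+128, 11.64+11) = Gamma(227.81, 22.64).
Mode of Gamma(α,β) for α≥1 is (α−1)/β = 226.81/22.64 = 10.0181.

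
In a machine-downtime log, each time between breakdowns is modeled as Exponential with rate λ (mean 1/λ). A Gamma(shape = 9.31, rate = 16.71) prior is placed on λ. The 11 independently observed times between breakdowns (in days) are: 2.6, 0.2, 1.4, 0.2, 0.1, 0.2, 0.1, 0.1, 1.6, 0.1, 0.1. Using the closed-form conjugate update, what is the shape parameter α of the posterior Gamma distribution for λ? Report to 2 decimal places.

With a Gamma(shape α, rate β) prior on the exponential rate λ, the posterior after n observations with total T = Σxᵢ is Gamma(α+n, β+T).
Sum of observations T = 6.7 days; n = 11.
Posterior: Gamma(9.31+11, 16.71+6.7) = Gamma(20.31, 23.41).
Posterior α = 20.31.

20.31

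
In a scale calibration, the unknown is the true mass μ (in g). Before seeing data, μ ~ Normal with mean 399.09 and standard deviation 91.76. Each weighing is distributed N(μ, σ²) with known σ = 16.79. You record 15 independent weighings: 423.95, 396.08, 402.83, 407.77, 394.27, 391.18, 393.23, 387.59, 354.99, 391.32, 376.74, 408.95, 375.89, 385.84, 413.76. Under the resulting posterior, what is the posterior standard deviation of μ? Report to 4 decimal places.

For Normal data with known variance σ², a Normal(μ₀, σ₀²) prior on μ is conjugate. Posterior precision = 1/σ₀² + n/σ²; posterior mean is the precision-weighted average of μ₀ and x̄.
σ₀² = 91.76² = 8419.8976, σ² = 16.79² = 281.9041; σ² + n·σ₀² = 281.9041 + 15·8419.8976 = 126580.3681.
Posterior precision = 1/σ₀² + n/σ² = 1/8419.8976 + 15/281.9041 = (σ² + n·σ₀²)/(σ₀²σ²) = 126580.3681/(8419.8976·281.9041); posterior variance σₙ² = σ₀²σ²/(σ² + n·σ₀²) = 8419.8976·281.9041/126580.3681 = 18.751752.
Posterior SD = √σₙ² = √(8419.8976·281.9041/126580.3681) = 4.3303.

4.3303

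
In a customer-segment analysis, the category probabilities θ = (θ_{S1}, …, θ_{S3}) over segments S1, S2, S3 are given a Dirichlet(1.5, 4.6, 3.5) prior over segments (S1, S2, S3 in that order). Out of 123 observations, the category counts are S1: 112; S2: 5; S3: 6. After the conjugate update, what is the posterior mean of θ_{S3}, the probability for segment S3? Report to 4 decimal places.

0.0716

The Dirichlet prior is conjugate to the Multinomial likelihood: each posterior αⱼ = prior αⱼ + observed count nⱼ.
Posterior concentration: (113.5, 9.6, 9.5), total = 132.6.
E[θ_{S3}|data] = α_{S3}/Σα = 9.5/132.6 = 0.0716.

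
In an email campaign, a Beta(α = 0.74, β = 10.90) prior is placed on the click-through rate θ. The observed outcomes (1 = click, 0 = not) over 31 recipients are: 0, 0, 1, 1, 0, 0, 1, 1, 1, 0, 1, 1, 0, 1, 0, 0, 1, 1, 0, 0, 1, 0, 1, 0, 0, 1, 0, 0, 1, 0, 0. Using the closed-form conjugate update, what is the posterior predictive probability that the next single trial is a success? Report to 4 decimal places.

The Beta prior is conjugate to a Binomial/Bernoulli likelihood; the update adds successes to α and failures to β.
Posterior: Beta(α+k, β+n−k) = Beta(0.74+14, 10.90+17) = Beta(14.74, 27.90).
For a single future Bernoulli trial, P(success | data) = α/(α+β) = 0.3457.

0.3457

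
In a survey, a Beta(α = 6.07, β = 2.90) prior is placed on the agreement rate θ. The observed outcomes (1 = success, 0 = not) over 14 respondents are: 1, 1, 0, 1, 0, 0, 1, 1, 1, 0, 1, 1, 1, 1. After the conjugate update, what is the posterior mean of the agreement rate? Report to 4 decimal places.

The Beta prior is conjugate to a Binomial/Bernoulli likelihood; the update adds successes to α and failures to β.
Posterior: Beta(α+k, β+n−k) = Beta(6.07+10, 2.90+4) = Beta(16.07, 6.90).
Posterior mean = α/(α+β) = 16.07/22.97 = 0.6996.

0.6996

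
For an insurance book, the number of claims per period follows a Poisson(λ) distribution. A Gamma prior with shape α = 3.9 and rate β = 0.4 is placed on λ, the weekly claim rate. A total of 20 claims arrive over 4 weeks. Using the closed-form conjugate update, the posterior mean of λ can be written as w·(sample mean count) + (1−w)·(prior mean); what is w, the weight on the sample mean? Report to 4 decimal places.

With a Gamma(shape α, rate β) prior, the Poisson likelihood is conjugate: the posterior is Gamma(α + ΣXᵢ, β + n).
Posterior mean = (α₀+S)/(β₀+n) = [n/(β₀+n)]·(S/n) + [β₀/(β₀+n)]·(α₀/β₀), so only n and β₀ enter the weight.
Weight on data w = n/(β₀+n) = 4/(0.4+4) = 4/4.4 = 0.9091.

0.9091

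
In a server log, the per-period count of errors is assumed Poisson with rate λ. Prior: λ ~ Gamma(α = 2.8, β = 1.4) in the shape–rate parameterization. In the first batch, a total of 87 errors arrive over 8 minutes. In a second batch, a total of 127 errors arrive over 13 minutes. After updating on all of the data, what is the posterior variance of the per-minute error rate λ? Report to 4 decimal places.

0.4321

With a Gamma(shape α, rate β) prior, the Poisson likelihood is conjugate: the posterior is Gamma(α + ΣXᵢ, β + n).
After batch 1: Gamma(α+S, β+n) = Gamma(2.8+87, 1.4+8) = Gamma(89.8, 9.4).
After batch 2: Gamma(α+S, β+n) = Gamma(89.8+127, 9.4+13) = Gamma(216.8, 22.4).
Var = α/β² = 216.8/22.4² = 0.4321.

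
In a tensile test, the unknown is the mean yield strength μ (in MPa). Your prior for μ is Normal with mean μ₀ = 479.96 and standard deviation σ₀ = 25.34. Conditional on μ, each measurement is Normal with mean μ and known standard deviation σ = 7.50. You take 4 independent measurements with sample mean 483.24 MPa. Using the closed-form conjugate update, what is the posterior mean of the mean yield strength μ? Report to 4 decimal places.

For Normal data with known variance σ², a Normal(μ₀, σ₀²) prior on μ is conjugate. Posterior precision = 1/σ₀² + n/σ²; posterior mean is the precision-weighted average of μ₀ and x̄.
n·x̄ = 4·483.24 = 1932.96.
σ₀² = 25.34² = 642.1156, σ² = 7.50² = 56.25; σ² + n·σ₀² = 56.25 + 4·642.1156 = 2624.7124.
Posterior mean = (μ₀/σ₀² + n·x̄/σ²)/(1/σ₀² + n/σ²) = (σ²·μ₀ + σ₀²·n·x̄)/(σ² + n·σ₀²) = (56.25·479.96 + 642.1156·1932.96)/2624.7124 = 1268181.520176/2624.7124 = 483.1697.

483.1697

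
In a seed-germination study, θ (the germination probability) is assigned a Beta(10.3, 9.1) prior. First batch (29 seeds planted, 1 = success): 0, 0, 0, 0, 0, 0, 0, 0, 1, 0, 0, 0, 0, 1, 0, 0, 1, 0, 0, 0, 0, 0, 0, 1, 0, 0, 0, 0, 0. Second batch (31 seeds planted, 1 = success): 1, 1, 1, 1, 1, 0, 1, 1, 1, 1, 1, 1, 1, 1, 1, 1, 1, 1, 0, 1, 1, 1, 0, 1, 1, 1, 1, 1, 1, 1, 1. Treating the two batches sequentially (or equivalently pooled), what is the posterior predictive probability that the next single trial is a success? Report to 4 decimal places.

The Beta prior is conjugate to a Binomial/Bernoulli likelihood; the update adds successes to α and failures to β.
After batch 1: Beta(10.3+4, 9.1+25) = Beta(14.3, 34.1).
After batch 2: Beta(14.3+28, 34.1+3) = Beta(42.3, 37.1).
For a single future Bernoulli trial, P(success | data) = α/(α+β) = 0.5327.

0.5327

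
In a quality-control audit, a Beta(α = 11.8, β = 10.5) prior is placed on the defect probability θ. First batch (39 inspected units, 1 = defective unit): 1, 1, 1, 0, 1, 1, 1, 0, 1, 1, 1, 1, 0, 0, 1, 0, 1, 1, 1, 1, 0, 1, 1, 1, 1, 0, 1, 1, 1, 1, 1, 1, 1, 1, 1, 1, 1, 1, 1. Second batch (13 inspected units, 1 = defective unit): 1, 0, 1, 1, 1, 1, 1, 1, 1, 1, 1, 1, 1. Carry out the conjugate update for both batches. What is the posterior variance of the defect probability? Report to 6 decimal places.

The Beta prior is conjugate to a Binomial/Bernoulli likelihood; the update adds successes to α and failures to β.
After batch 1: Beta(11.8+32, 10.5+7) = Beta(43.8, 17.5).
After batch 2: Beta(43.8+12, 17.5+1) = Beta(55.8, 18.5).
Var = αβ/((α+β)²(α+β+1)) = 55.8·18.5/(74.3²·75.3) = 0.002483.

0.002483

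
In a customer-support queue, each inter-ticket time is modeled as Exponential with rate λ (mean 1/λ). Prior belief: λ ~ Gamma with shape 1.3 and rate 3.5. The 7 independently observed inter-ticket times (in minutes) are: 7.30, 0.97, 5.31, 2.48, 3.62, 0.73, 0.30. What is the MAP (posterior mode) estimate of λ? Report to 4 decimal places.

0.3015

With a Gamma(shape α, rate β) prior on the exponential rate λ, the posterior after n observations with total T = Σxᵢ is Gamma(α+n, β+T).
Sum of observations T = 20.71 minutes; n = 7.
Posterior: Gamma(1.3+7, 3.5+20.71) = Gamma(8.3, 24.21).
Mode = (α−1)/β = 0.3015.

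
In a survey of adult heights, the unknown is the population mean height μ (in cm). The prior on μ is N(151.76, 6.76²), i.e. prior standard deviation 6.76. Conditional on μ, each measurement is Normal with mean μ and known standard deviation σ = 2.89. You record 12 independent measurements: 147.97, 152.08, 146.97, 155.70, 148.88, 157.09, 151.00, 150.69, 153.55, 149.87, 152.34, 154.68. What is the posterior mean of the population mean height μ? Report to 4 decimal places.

For Normal data with known variance σ², a Normal(μ₀, σ₀²) prior on μ is conjugate. Posterior precision = 1/σ₀² + n/σ²; posterior mean is the precision-weighted average of μ₀ and x̄.
Σxᵢ = 147.97 + 152.08 + 146.97 + 155.70 + 148.88 + 157.09 + 151.00 + 150.69 + 153.55 + 149.87 + 152.34 + 154.68 = 1820.82, so n·x̄ = 1820.82.
σ₀² = 6.76² = 45.6976, σ² = 2.89² = 8.3521; σ² + n·σ₀² = 8.3521 + 12·45.6976 = 556.7233.
Posterior mean = (μ₀/σ₀² + n·x̄/σ²)/(1/σ₀² + n/σ²) = (σ²·μ₀ + σ₀²·n·x̄)/(σ² + n·σ₀²) = (8.3521·151.76 + 45.6976·1820.82)/556.7233 = 84474.618728/556.7233 = 151.7354.

151.7354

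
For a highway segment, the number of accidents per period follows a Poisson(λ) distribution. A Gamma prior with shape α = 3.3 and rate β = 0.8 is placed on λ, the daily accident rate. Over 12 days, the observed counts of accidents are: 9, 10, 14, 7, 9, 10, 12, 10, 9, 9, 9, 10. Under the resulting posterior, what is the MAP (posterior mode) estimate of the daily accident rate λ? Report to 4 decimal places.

With a Gamma(shape α, rate β) prior, the Poisson likelihood is conjugate: the posterior is Gamma(α + ΣXᵢ, β + n).
Sum of counts S = 118 over n = 12 days.
Posterior: Gamma(α+S, β+n) = Gamma(3.3+118, 0.8+12) = Gamma(121.3, 12.8).
Mode of Gamma(α,β) for α≥1 is (α−1)/β = 120.3/12.8 = 9.3984.

9.3984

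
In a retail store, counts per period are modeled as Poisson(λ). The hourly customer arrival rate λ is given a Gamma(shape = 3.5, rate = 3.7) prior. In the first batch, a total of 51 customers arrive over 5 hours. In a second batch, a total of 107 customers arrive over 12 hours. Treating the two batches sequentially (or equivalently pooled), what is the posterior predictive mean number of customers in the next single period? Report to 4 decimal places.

7.8019

With a Gamma(shape α, rate β) prior, the Poisson likelihood is conjugate: the posterior is Gamma(α + ΣXᵢ, β + n).
After batch 1: Gamma(α+S, β+n) = Gamma(3.5+51, 3.7+5) = Gamma(54.5, 8.7).
After batch 2: Gamma(α+S, β+n) = Gamma(54.5+107, 8.7+12) = Gamma(161.5, 20.7).
The predictive distribution for one future period is NegBinom with mean α/β = 7.8019.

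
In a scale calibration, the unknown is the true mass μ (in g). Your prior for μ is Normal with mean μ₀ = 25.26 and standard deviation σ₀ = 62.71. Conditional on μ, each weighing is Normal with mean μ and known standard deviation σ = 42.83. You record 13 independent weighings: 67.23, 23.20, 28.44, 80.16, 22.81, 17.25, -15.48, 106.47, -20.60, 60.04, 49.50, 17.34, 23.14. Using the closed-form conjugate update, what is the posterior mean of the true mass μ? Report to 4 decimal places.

For Normal data with known variance σ², a Normal(μ₀, σ₀²) prior on μ is conjugate. Posterior precision = 1/σ₀² + n/σ²; posterior mean is the precision-weighted average of μ₀ and x̄.
Σxᵢ = 67.23 + 23.20 + 28.44 + 80.16 + 22.81 + 17.25 + (-15.48) + 106.47 + (-20.60) + 60.04 + 49.50 + 17.34 + 23.14 = 459.5, so n·x̄ = 459.5.
σ₀² = 62.71² = 3932.5441, σ² = 42.83² = 1834.4089; σ² + n·σ₀² = 1834.4089 + 13·3932.5441 = 52957.4822.
Posterior mean = (μ₀/σ₀² + n·x̄/σ²)/(1/σ₀² + n/σ²) = (σ²·μ₀ + σ₀²·n·x̄)/(σ² + n·σ₀²) = (1834.4089·25.26 + 3932.5441·459.5)/52957.4822 = 1853341.182764/52957.4822 = 34.9968.

34.9968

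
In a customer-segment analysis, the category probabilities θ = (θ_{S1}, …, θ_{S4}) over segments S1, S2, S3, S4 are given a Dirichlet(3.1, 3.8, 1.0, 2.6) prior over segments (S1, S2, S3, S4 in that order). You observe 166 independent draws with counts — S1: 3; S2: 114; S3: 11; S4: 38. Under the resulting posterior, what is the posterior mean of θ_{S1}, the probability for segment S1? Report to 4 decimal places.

0.0346

The Dirichlet prior is conjugate to the Multinomial likelihood: each posterior αⱼ = prior αⱼ + observed count nⱼ.
Posterior concentration: (6.1, 117.8, 12.0, 40.6), total = 176.5.
E[θ_{S1}|data] = α_{S1}/Σα = 6.1/176.5 = 0.0346.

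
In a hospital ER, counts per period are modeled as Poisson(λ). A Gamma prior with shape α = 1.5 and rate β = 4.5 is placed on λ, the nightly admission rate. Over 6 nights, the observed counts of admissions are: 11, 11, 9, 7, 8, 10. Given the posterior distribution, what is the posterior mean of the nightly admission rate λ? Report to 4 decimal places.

With a Gamma(shape α, rate β) prior, the Poisson likelihood is conjugate: the posterior is Gamma(α + ΣXᵢ, β + n).
Sum of counts S = 56 over n = 6 nights.
Posterior: Gamma(α+S, β+n) = Gamma(1.5+56, 4.5+6) = Gamma(57.5, 10.5).
Posterior mean = α/β = 57.5/10.5 = 5.4762.

5.4762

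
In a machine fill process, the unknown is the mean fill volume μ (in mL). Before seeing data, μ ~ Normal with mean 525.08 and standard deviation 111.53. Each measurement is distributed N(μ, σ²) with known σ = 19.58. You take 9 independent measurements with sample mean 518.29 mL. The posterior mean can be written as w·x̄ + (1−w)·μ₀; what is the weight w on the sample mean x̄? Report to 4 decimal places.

For Normal data with known variance σ², a Normal(μ₀, σ₀²) prior on μ is conjugate. Posterior precision = 1/σ₀² + n/σ²; posterior mean is the precision-weighted average of μ₀ and x̄.
σ₀² = 111.53² = 12438.9409, σ² = 19.58² = 383.3764. Prior precision 1/σ₀² = 1/12438.9409; data precision n/σ² = 9/383.3764.
w = (n/σ²)/(1/σ₀² + n/σ²) = n·σ₀²/(σ² + n·σ₀²) = 9·12438.9409/(383.3764 + 9·12438.9409) = 111950.4681/112333.8445 = 0.9966.

0.9966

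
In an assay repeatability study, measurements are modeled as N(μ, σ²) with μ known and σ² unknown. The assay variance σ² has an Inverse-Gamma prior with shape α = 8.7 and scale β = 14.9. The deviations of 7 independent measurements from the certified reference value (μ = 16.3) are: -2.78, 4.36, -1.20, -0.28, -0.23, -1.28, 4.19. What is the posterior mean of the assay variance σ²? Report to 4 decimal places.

3.4511

With known mean μ and an Inverse-Gamma(α, β) prior on σ², the Normal likelihood is conjugate: posterior is Inv-Gamma(α + n/2, β + Σ(xᵢ−μ)²/2).
Σ(xᵢ−μ)² = (-2.78)² + (4.36)² + (-1.20)² + (-0.28)² + (-0.23)² + (-1.28)² + (4.19)² = 47.5038.
Posterior: Inv-Gamma(8.7 + 7/2, 14.9 + 47.5038/2) = Inv-Gamma(12.20, 38.65190).
E[σ²|data] = β/(α−1) = 38.65190/11.20 = 3.4511.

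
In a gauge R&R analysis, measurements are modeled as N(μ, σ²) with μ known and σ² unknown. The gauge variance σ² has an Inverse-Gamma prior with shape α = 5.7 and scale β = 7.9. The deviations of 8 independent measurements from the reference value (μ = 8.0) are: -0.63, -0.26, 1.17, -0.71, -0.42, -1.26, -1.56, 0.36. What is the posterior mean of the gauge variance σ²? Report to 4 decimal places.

With known mean μ and an Inverse-Gamma(α, β) prior on σ², the Normal likelihood is conjugate: posterior is Inv-Gamma(α + n/2, β + Σ(xᵢ−μ)²/2).
Σ(xᵢ−μ)² = (-0.63)² + (-0.26)² + (1.17)² + (-0.71)² + (-0.42)² + (-1.26)² + (-1.56)² + (0.36)² = 6.6647.
Posterior: Inv-Gamma(5.7 + 8/2, 7.9 + 6.6647/2) = Inv-Gamma(9.70, 11.23235).
E[σ²|data] = β/(α−1) = 11.23235/8.70 = 1.2911.

1.2911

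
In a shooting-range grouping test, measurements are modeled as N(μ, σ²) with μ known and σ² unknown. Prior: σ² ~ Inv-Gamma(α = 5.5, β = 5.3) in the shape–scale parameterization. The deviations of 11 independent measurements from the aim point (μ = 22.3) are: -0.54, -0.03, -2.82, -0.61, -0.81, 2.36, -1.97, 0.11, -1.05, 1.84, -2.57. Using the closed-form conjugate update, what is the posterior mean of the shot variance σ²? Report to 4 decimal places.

With known mean μ and an Inverse-Gamma(α, β) prior on σ², the Normal likelihood is conjugate: posterior is Inv-Gamma(α + n/2, β + Σ(xᵢ−μ)²/2).
Σ(xᵢ−μ)² = (-0.54)² + (-0.03)² + (-2.82)² + (-0.61)² + (-0.81)² + (2.36)² + (-1.97)² + (0.11)² + (-1.05)² + (1.84)² + (-2.57)² = 29.8287.
Posterior: Inv-Gamma(5.5 + 11/2, 5.3 + 29.8287/2) = Inv-Gamma(11.00, 20.21435).
E[σ²|data] = β/(α−1) = 20.21435/10.00 = 2.0214.

2.0214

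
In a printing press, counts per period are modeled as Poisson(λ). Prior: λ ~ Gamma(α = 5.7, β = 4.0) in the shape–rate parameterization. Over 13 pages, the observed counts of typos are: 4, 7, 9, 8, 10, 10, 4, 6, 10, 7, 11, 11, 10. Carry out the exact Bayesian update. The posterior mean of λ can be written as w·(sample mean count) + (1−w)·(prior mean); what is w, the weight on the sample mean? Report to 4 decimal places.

With a Gamma(shape α, rate β) prior, the Poisson likelihood is conjugate: the posterior is Gamma(α + ΣXᵢ, β + n).
Posterior mean = (α₀+S)/(β₀+n) = [n/(β₀+n)]·(S/n) + [β₀/(β₀+n)]·(α₀/β₀), so only n and β₀ enter the weight.
Weight on data w = n/(β₀+n) = 13/(4.0+13) = 13/17.0 = 0.7647.

0.7647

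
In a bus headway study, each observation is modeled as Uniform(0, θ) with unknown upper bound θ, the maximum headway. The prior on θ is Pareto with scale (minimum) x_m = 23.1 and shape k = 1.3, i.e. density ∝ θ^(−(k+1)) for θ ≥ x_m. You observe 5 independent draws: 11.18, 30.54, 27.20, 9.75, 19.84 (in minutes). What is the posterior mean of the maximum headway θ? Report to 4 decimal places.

A Pareto(scale x_m, shape k) prior on the upper bound θ of Uniform(0, θ) is conjugate: posterior is Pareto(max(x_m, max xᵢ), k + n).
Sample maximum = 30.54; prior scale x_m = 23.1 → posterior scale = max = 30.54.
Posterior shape = 1.3 + 5 = 6.3.
E[θ|data] = k·x_m/(k−1) = 6.3·30.54/5.3 = 36.3023.

36.3023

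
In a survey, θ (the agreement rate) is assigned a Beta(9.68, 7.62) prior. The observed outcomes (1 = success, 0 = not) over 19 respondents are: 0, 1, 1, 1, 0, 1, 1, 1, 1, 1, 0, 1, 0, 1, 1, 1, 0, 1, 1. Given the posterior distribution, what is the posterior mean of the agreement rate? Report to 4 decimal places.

0.6523

The Beta prior is conjugate to a Binomial/Bernoulli likelihood; the update adds successes to α and failures to β.
Posterior: Beta(α+k, β+n−k) = Beta(9.68+14, 7.62+5) = Beta(23.68, 12.62).
Posterior mean = α/(α+β) = 23.68/36.30 = 0.6523.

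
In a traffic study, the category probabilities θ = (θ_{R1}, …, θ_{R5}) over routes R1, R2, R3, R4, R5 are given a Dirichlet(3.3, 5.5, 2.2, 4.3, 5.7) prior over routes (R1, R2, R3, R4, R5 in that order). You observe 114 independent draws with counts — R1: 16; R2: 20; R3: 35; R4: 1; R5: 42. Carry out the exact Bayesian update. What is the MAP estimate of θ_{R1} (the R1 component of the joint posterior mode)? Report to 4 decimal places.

0.1408

The Dirichlet prior is conjugate to the Multinomial likelihood: each posterior αⱼ = prior αⱼ + observed count nⱼ.
Posterior concentration: (19.3, 25.5, 37.2, 5.3, 47.7), total = 135.0.
Joint mode component: (α_{R1}−1)/(Σα−K) = 18.3/130.0 = 0.1408.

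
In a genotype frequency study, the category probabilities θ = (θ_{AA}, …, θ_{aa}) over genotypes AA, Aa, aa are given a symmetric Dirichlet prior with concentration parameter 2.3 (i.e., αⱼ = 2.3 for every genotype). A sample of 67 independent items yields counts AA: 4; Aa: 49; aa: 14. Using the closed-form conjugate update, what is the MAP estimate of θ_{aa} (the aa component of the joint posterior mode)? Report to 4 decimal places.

The Dirichlet prior is conjugate to the Multinomial likelihood: each posterior αⱼ = prior αⱼ + observed count nⱼ.
Posterior concentration: (6.3, 51.3, 16.3), total = 73.9.
Joint mode component: (α_{aa}−1)/(Σα−K) = 15.3/70.9 = 0.2158.

0.2158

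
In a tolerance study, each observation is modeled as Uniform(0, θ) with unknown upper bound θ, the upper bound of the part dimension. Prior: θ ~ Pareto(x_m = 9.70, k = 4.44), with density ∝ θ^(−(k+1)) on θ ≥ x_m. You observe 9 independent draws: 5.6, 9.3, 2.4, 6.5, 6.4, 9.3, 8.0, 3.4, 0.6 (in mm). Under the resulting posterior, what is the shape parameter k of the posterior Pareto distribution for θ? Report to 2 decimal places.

13.44

A Pareto(scale x_m, shape k) prior on the upper bound θ of Uniform(0, θ) is conjugate: posterior is Pareto(max(x_m, max xᵢ), k + n).
Sample maximum = 9.3; prior scale x_m = 9.70 → posterior scale = max = 9.70.
Posterior shape = 4.44 + 9 = 13.44.
Posterior shape k = 13.44.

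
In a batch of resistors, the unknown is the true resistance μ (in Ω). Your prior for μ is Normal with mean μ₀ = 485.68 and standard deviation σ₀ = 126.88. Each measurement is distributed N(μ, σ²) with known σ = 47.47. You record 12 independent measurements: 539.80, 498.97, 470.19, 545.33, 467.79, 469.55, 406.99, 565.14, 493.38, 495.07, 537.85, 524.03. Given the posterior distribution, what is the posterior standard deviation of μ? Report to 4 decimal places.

13.6242

For Normal data with known variance σ², a Normal(μ₀, σ₀²) prior on μ is conjugate. Posterior precision = 1/σ₀² + n/σ²; posterior mean is the precision-weighted average of μ₀ and x̄.
σ₀² = 126.88² = 16098.5344, σ² = 47.47² = 2253.4009; σ² + n·σ₀² = 2253.4009 + 12·16098.5344 = 195435.8137.
Posterior precision = 1/σ₀² + n/σ² = 1/16098.5344 + 12/2253.4009 = (σ² + n·σ₀²)/(σ₀²σ²) = 195435.8137/(16098.5344·2253.4009); posterior variance σₙ² = σ₀²σ²/(σ² + n·σ₀²) = 16098.5344·2253.4009/195435.8137 = 185.618241.
Posterior SD = √σₙ² = √(16098.5344·2253.4009/195435.8137) = 13.6242.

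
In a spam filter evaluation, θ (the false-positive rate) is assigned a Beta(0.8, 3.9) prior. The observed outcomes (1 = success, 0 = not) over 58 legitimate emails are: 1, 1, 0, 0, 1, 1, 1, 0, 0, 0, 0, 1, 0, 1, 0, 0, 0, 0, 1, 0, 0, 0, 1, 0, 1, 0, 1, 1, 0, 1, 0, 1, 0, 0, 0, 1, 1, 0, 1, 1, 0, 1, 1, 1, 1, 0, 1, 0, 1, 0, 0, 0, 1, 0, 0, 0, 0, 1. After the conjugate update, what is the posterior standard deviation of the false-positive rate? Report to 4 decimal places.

The Beta prior is conjugate to a Binomial/Bernoulli likelihood; the update adds successes to α and failures to β.
Posterior: Beta(α+k, β+n−k) = Beta(0.8+26, 3.9+32) = Beta(26.8, 35.9).
Var = αβ/((α+β)²(α+β+1)) = 26.8·35.9/(62.7²·63.7) = 0.00384198; SD = √0.00384198 = 0.0620.

0.0620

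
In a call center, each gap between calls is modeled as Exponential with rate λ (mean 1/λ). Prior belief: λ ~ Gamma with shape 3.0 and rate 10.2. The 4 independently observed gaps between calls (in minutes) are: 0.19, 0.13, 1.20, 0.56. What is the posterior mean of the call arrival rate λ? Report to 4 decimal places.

With a Gamma(shape α, rate β) prior on the exponential rate λ, the posterior after n observations with total T = Σxᵢ is Gamma(α+n, β+T).
Sum of observations T = 2.08 minutes; n = 4.
Posterior: Gamma(3.0+4, 10.2+2.08) = Gamma(7.0, 12.28).
Posterior mean of λ = α/β = 7.0/12.28 = 0.5700.

0.5700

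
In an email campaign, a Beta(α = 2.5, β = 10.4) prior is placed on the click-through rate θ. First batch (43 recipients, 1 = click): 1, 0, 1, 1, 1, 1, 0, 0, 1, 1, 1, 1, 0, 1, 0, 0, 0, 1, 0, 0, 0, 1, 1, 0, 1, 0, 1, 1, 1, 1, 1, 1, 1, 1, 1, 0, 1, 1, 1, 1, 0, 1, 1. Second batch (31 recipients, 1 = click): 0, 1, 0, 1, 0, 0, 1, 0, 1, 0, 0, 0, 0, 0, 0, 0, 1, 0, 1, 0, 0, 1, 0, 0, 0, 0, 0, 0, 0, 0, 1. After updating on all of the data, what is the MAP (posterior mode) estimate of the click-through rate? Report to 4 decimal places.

The Beta prior is conjugate to a Binomial/Bernoulli likelihood; the update adds successes to α and failures to β.
After batch 1: Beta(2.5+29, 10.4+14) = Beta(31.5, 24.4).
After batch 2: Beta(31.5+8, 24.4+23) = Beta(39.5, 47.4).
Mode of Beta(a,b) for a,b>1 is (a−1)/(a+b−2) = 38.5/84.9 = 0.4535.

0.4535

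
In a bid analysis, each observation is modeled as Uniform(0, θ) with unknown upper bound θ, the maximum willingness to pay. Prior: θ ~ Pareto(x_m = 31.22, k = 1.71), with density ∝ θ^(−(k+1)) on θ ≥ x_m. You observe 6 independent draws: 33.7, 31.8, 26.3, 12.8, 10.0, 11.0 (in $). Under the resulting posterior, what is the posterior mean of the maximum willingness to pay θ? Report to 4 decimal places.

38.7224

A Pareto(scale x_m, shape k) prior on the upper bound θ of Uniform(0, θ) is conjugate: posterior is Pareto(max(x_m, max xᵢ), k + n).
Sample maximum = 33.7; prior scale x_m = 31.22 → posterior scale = max = 33.70.
Posterior shape = 1.71 + 6 = 7.71.
E[θ|data] = k·x_m/(k−1) = 7.71·33.70/6.71 = 38.7224.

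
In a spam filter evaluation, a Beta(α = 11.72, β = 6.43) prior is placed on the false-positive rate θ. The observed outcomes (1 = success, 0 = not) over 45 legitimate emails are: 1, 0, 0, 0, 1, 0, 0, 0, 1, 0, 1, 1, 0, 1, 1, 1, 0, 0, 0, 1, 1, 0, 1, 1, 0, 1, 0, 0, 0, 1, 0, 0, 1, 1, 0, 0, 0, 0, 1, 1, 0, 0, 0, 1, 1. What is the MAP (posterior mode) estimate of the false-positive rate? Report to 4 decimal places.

The Beta prior is conjugate to a Binomial/Bernoulli likelihood; the update adds successes to α and failures to β.
Posterior: Beta(α+k, β+n−k) = Beta(11.72+20, 6.43+25) = Beta(31.72, 31.43).
Mode of Beta(a,b) for a,b>1 is (a−1)/(a+b−2) = 30.72/61.15 = 0.5024.

0.5024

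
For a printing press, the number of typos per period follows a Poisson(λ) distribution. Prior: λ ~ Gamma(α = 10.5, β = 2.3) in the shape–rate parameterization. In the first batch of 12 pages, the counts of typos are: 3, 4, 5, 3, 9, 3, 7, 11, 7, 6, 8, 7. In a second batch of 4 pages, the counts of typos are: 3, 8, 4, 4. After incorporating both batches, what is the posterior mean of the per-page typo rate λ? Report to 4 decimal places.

5.6011

With a Gamma(shape α, rate β) prior, the Poisson likelihood is conjugate: the posterior is Gamma(α + ΣXᵢ, β + n).
Batch 1: sum of counts S = 73 over n = 12 pages.
After batch 1: Gamma(α+S, β+n) = Gamma(10.5+73, 2.3+12) = Gamma(83.5, 14.3).
Batch 2: sum of counts S = 19 over n = 4 pages.
After batch 2: Gamma(α+S, β+n) = Gamma(83.5+19, 14.3+4) = Gamma(102.5, 18.3).
Posterior mean = α/β = 102.5/18.3 = 5.6011.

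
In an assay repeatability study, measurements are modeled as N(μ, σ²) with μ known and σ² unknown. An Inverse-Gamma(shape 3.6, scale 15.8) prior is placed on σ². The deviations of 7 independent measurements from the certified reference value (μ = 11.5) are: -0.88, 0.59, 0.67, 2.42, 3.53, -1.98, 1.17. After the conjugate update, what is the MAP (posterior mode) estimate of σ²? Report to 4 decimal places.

With known mean μ and an Inverse-Gamma(α, β) prior on σ², the Normal likelihood is conjugate: posterior is Inv-Gamma(α + n/2, β + Σ(xᵢ−μ)²/2).
Σ(xᵢ−μ)² = (-0.88)² + (0.59)² + (0.67)² + (2.42)² + (3.53)² + (-1.98)² + (1.17)² = 25.1780.
Posterior: Inv-Gamma(3.6 + 7/2, 15.8 + 25.1780/2) = Inv-Gamma(7.10, 28.38900).
Mode = β/(α+1) = 28.38900/8.10 = 3.5048.

3.5048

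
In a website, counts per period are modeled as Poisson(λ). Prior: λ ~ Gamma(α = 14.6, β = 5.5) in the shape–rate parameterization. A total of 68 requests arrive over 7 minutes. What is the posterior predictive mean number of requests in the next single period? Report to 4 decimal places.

With a Gamma(shape α, rate β) prior, the Poisson likelihood is conjugate: the posterior is Gamma(α + ΣXᵢ, β + n).
Posterior: Gamma(α+S, β+n) = Gamma(14.6+68, 5.5+7) = Gamma(82.6, 12.5).
The predictive distribution for one future period is NegBinom with mean α/β = 6.6080.

6.6080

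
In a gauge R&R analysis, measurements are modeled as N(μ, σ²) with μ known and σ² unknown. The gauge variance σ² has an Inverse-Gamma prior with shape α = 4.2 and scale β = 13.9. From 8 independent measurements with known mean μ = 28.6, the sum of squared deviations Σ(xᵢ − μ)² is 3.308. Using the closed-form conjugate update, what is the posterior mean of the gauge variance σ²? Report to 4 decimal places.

With known mean μ and an Inverse-Gamma(α, β) prior on σ², the Normal likelihood is conjugate: posterior is Inv-Gamma(α + n/2, β + Σ(xᵢ−μ)²/2).
Posterior: Inv-Gamma(4.2 + 8/2, 13.9 + 3.308/2) = Inv-Gamma(8.20, 15.5540).
E[σ²|data] = β/(α−1) = 15.5540/7.20 = 2.1603.

2.1603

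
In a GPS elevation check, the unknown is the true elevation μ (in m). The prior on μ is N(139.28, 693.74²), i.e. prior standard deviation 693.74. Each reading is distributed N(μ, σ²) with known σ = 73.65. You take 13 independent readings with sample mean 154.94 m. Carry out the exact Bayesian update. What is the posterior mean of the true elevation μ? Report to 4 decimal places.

154.9264

For Normal data with known variance σ², a Normal(μ₀, σ₀²) prior on μ is conjugate. Posterior precision = 1/σ₀² + n/σ²; posterior mean is the precision-weighted average of μ₀ and x̄.
n·x̄ = 13·154.94 = 2014.22.
σ₀² = 693.74² = 481275.1876, σ² = 73.65² = 5424.3225; σ² + n·σ₀² = 5424.3225 + 13·481275.1876 = 6262001.7613.
Posterior mean = (μ₀/σ₀² + n·x̄/σ²)/(1/σ₀² + n/σ²) = (σ²·μ₀ + σ₀²·n·x̄)/(σ² + n·σ₀²) = (5424.3225·139.28 + 481275.1876·2014.22)/6262001.7613 = 970149608.005472/6262001.7613 = 154.9264.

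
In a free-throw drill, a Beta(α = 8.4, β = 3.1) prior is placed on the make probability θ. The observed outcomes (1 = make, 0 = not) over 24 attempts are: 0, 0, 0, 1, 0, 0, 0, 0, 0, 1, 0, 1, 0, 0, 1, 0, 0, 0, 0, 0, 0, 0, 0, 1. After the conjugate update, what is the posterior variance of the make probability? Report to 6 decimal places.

0.006438

The Beta prior is conjugate to a Binomial/Bernoulli likelihood; the update adds successes to α and failures to β.
Posterior: Beta(α+k, β+n−k) = Beta(8.4+5, 3.1+19) = Beta(13.4, 22.1).
Var = αβ/((α+β)²(α+β+1)) = 13.4·22.1/(35.5²·36.5) = 0.006438.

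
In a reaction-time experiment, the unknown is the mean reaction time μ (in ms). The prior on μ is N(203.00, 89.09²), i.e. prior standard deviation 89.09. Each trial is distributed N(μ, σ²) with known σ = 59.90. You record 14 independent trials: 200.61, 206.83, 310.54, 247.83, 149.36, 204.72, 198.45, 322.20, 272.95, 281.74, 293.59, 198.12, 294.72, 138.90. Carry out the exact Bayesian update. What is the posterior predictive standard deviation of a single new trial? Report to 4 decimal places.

For Normal data with known variance σ², a Normal(μ₀, σ₀²) prior on μ is conjugate. Posterior precision = 1/σ₀² + n/σ²; posterior mean is the precision-weighted average of μ₀ and x̄.
σ₀² = 89.09² = 7937.0281, σ² = 59.90² = 3588.01; σ² + n·σ₀² = 3588.01 + 14·7937.0281 = 114706.4034.
Posterior precision = 1/σ₀² + n/σ² = 1/7937.0281 + 14/3588.01 = (σ² + n·σ₀²)/(σ₀²σ²) = 114706.4034/(7937.0281·3588.01); posterior variance σₙ² = σ₀²σ²/(σ² + n·σ₀²) = 7937.0281·3588.01/114706.4034 = 248.269803.
Predictive variance for one new observation = σₙ² + σ² = 7937.0281·3588.01/114706.4034 + 3588.01 = σ²·(σ₀² + 114706.4034)/114706.4034 = 3588.01·122643.4315/114706.4034 = 3836.279803; SD = √(3588.01·122643.4315/114706.4034) = 61.9377.

61.9377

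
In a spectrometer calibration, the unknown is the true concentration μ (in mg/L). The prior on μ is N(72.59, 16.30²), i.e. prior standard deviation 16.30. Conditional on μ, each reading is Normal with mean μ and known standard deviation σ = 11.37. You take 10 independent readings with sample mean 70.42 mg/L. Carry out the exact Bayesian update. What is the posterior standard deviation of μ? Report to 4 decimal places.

For Normal data with known variance σ², a Normal(μ₀, σ₀²) prior on μ is conjugate. Posterior precision = 1/σ₀² + n/σ²; posterior mean is the precision-weighted average of μ₀ and x̄.
σ₀² = 16.30² = 265.69, σ² = 11.37² = 129.2769; σ² + n·σ₀² = 129.2769 + 10·265.69 = 2786.1769.
Posterior precision = 1/σ₀² + n/σ² = 1/265.69 + 10/129.2769 = (σ² + n·σ₀²)/(σ₀²σ²) = 2786.1769/(265.69·129.2769); posterior variance σₙ² = σ₀²σ²/(σ² + n·σ₀²) = 265.69·129.2769/2786.1769 = 12.327853.
Posterior SD = √σₙ² = √(265.69·129.2769/2786.1769) = 3.5111.

3.5111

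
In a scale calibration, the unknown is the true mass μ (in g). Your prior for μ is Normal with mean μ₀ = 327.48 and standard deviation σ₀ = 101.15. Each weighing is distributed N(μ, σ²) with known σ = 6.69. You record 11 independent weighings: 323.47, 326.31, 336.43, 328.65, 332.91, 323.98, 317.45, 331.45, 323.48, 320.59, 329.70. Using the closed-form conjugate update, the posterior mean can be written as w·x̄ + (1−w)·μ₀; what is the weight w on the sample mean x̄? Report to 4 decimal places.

For Normal data with known variance σ², a Normal(μ₀, σ₀²) prior on μ is conjugate. Posterior precision = 1/σ₀² + n/σ²; posterior mean is the precision-weighted average of μ₀ and x̄.
σ₀² = 101.15² = 10231.3225, σ² = 6.69² = 44.7561. Prior precision 1/σ₀² = 1/10231.3225; data precision n/σ² = 11/44.7561.
w = (n/σ²)/(1/σ₀² + n/σ²) = n·σ₀²/(σ² + n·σ₀²) = 11·10231.3225/(44.7561 + 11·10231.3225) = 112544.5475/112589.3036 = 0.9996.

0.9996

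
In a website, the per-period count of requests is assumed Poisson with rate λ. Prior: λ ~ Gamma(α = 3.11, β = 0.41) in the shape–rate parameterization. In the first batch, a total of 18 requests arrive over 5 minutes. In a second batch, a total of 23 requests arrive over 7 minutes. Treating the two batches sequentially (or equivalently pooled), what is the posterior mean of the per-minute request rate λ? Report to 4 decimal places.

3.5544

With a Gamma(shape α, rate β) prior, the Poisson likelihood is conjugate: the posterior is Gamma(α + ΣXᵢ, β + n).
After batch 1: Gamma(α+S, β+n) = Gamma(3.11+18, 0.41+5) = Gamma(21.11, 5.41).
After batch 2: Gamma(α+S, β+n) = Gamma(21.11+23, 5.41+7) = Gamma(44.11, 12.41).
Posterior mean = α/β = 44.11/12.41 = 3.5544.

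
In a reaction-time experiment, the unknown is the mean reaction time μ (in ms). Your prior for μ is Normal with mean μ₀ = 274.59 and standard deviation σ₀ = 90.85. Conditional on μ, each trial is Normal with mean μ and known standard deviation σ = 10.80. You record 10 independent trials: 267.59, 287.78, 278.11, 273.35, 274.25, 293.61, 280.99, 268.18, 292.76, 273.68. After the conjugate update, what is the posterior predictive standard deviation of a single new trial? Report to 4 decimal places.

For Normal data with known variance σ², a Normal(μ₀, σ₀²) prior on μ is conjugate. Posterior precision = 1/σ₀² + n/σ²; posterior mean is the precision-weighted average of μ₀ and x̄.
σ₀² = 90.85² = 8253.7225, σ² = 10.80² = 116.64; σ² + n·σ₀² = 116.64 + 10·8253.7225 = 82653.865.
Posterior precision = 1/σ₀² + n/σ² = 1/8253.7225 + 10/116.64 = (σ² + n·σ₀²)/(σ₀²σ²) = 82653.865/(8253.7225·116.64); posterior variance σₙ² = σ₀²σ²/(σ² + n·σ₀²) = 8253.7225·116.64/82653.865 = 11.647540.
Predictive variance for one new observation = σₙ² + σ² = 8253.7225·116.64/82653.865 + 116.64 = σ²·(σ₀² + 82653.865)/82653.865 = 116.64·90907.5875/82653.865 = 128.287540; SD = √(116.64·90907.5875/82653.865) = 11.3264.

11.3264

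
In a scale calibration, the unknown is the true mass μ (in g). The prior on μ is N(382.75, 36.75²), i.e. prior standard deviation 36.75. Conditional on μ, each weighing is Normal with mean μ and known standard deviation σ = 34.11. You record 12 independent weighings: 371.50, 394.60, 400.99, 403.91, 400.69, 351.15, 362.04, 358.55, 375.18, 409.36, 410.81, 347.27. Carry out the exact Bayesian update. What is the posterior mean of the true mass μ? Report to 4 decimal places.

For Normal data with known variance σ², a Normal(μ₀, σ₀²) prior on μ is conjugate. Posterior precision = 1/σ₀² + n/σ²; posterior mean is the precision-weighted average of μ₀ and x̄.
Σxᵢ = 371.50 + 394.60 + 400.99 + 403.91 + 400.69 + 351.15 + 362.04 + 358.55 + 375.18 + 409.36 + 410.81 + 347.27 = 4586.05, so n·x̄ = 4586.05.
σ₀² = 36.75² = 1350.5625, σ² = 34.11² = 1163.4921; σ² + n·σ₀² = 1163.4921 + 12·1350.5625 = 17370.2421.
Posterior mean = (μ₀/σ₀² + n·x̄/σ²)/(1/σ₀² + n/σ²) = (σ²·μ₀ + σ₀²·n·x̄)/(σ² + n·σ₀²) = (1163.4921·382.75 + 1350.5625·4586.05)/17370.2421 = 6639073.7544/17370.2421 = 382.2096.

382.2096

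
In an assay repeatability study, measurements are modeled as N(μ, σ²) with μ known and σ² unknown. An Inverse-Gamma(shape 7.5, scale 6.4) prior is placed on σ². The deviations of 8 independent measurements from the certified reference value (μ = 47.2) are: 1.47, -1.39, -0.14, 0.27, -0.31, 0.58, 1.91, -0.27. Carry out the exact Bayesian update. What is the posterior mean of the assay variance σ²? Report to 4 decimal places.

With known mean μ and an Inverse-Gamma(α, β) prior on σ², the Normal likelihood is conjugate: posterior is Inv-Gamma(α + n/2, β + Σ(xᵢ−μ)²/2).
Σ(xᵢ−μ)² = (1.47)² + (-1.39)² + (-0.14)² + (0.27)² + (-0.31)² + (0.58)² + (1.91)² + (-0.27)² = 8.3390.
Posterior: Inv-Gamma(7.5 + 8/2, 6.4 + 8.3390/2) = Inv-Gamma(11.50, 10.56950).
E[σ²|data] = β/(α−1) = 10.56950/10.50 = 1.0066.

1.0066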